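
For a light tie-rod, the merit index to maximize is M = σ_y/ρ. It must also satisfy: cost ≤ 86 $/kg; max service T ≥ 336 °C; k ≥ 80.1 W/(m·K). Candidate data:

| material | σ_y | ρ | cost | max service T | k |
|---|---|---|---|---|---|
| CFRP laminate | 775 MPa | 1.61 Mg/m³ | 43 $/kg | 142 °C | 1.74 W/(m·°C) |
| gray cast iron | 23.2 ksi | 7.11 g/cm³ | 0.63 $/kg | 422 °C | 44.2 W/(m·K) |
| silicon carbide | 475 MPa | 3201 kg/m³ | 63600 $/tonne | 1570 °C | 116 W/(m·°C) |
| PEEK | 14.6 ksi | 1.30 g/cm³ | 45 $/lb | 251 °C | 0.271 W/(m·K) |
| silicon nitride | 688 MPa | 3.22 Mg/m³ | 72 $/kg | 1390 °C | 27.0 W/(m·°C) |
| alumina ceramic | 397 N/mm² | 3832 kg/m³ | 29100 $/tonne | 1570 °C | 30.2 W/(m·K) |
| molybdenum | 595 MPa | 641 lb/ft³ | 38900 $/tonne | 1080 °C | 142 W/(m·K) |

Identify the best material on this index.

silicon carbide

Screen on constraints: cost ≤ 86 $/kg; max service T ≥ 336 °C; k ≥ 80.1 W/(m·K). Survivors: silicon carbide, molybdenum.
Normalizing units and computing the index:
  silicon carbide: σ_y = 475.0 MPa, ρ = 3201 kg/m³
  molybdenum: σ_y = 595.0 MPa, ρ = 10270 kg/m³
  silicon carbide: M = 148 kN·m/kg
  molybdenum: M = 57.9 kN·m/kg
Silicon carbide has the largest M.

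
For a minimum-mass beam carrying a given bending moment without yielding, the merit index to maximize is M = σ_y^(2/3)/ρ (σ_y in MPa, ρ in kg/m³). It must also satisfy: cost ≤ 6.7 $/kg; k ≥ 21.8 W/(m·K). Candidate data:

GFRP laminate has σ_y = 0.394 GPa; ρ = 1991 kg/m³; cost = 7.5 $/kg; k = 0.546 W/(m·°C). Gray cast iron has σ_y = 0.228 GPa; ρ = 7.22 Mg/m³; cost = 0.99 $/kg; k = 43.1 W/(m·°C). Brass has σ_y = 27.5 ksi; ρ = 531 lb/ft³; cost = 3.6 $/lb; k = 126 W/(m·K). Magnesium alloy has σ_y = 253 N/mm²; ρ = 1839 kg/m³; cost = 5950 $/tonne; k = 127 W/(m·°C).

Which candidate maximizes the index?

Screen on constraints: cost ≤ 6.7 $/kg; k ≥ 21.8 W/(m·K). Survivors: gray cast iron, magnesium alloy.
Normalizing units and computing the index:
  gray cast iron: σ_y = 228.0 MPa, ρ = 7220 kg/m³
  magnesium alloy: σ_y = 253.0 MPa, ρ = 1839 kg/m³
  magnesium alloy: M = 21.8×10⁻³
  gray cast iron: M = 5.17×10⁻³
Magnesium alloy ranks first.

magnesium alloy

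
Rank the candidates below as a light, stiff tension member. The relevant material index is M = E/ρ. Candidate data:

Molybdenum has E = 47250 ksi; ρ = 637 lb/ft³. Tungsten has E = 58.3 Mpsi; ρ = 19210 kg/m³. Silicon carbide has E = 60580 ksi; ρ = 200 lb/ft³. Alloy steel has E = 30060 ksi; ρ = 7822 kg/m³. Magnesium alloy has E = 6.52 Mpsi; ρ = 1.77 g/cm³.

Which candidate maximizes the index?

silicon carbide

Convert each candidate to consistent units, then evaluate M:
  molybdenum: E = 325.8 GPa, ρ = 10200 kg/m³
  tungsten: E = 402.0 GPa, ρ = 19210 kg/m³
  silicon carbide: E = 417.7 GPa, ρ = 3204 kg/m³
  alloy steel: E = 207.3 GPa, ρ = 7822 kg/m³
  magnesium alloy: E = 44.95 GPa, ρ = 1770 kg/m³
  silicon carbide: M = 130 MN·m/kg
  molybdenum: M = 31.9 MN·m/kg
  alloy steel: M = 26.5 MN·m/kg
  magnesium alloy: M = 25.4 MN·m/kg
  tungsten: M = 20.9 MN·m/kg
The maximum is for silicon carbide.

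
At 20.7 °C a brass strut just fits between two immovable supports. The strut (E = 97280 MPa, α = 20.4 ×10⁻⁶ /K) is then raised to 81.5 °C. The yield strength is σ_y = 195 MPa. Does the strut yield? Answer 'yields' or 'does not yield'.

E = 97280 MPa = 97.28 GPa.
ΔT = 60.80 K. Constrained thermal stress σ = E·α·ΔT = 97.28×10³ MPa × 20.4×10⁻⁶ × 60.80 = 121 MPa (compressive).
Compare to σ_y = 195 MPa: σ < σ_y, so it does not yield.

does not yield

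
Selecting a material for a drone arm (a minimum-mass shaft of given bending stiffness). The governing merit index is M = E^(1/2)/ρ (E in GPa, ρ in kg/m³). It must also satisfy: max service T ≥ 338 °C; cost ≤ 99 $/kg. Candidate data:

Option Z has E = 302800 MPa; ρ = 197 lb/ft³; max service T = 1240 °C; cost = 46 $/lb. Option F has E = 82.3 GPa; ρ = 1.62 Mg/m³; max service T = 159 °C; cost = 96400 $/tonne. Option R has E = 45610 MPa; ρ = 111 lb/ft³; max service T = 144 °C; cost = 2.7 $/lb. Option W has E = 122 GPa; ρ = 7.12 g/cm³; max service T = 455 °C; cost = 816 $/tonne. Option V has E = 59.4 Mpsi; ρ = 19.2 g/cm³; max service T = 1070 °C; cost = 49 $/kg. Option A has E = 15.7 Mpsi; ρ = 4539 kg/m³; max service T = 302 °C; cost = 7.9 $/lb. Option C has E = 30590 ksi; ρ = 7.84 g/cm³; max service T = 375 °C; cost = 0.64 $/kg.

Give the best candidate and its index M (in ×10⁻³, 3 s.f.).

option C, M = 1.85×10⁻³

Screen on constraints: max service T ≥ 338 °C; cost ≤ 99 $/kg. Survivors: option W, option V, option C.
Convert each candidate to consistent units, then evaluate M:
  option W: E = 122.0 GPa, ρ = 7120 kg/m³
  option V: E = 409.5 GPa, ρ = 19200 kg/m³
  option C: E = 210.9 GPa, ρ = 7840 kg/m³
  option C: M = 1.85×10⁻³
  option W: M = 1.55×10⁻³
  option V: M = 1.05×10⁻³
Option C has the largest M.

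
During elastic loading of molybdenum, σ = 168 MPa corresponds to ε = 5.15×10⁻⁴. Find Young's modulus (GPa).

326 GPa

E = σ/ε = 168 MPa / 5.15×10⁻⁴ = 326200 MPa = 326 GPa.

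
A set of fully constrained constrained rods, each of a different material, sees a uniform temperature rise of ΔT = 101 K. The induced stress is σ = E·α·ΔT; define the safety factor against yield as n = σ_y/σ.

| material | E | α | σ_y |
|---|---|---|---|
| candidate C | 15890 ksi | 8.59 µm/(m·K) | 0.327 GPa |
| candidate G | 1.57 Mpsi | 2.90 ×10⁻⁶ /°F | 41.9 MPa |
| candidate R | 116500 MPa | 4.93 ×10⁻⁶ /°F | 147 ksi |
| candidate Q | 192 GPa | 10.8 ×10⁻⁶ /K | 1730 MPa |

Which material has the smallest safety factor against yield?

candidate C

With everything in SI (GPa, ×10⁻⁶/K, MPa):
  candidate C: E = 109.6, α = 8.59, σ_y = 327.0 → σ = 95.1 MPa, n = 3.44
  candidate G: E = 10.82, α = 5.22, σ_y = 41.90 → σ = 5.71 MPa, n = 7.34
  candidate R: E = 116.5, α = 8.87, σ_y = 1014 → σ = 104 MPa, n = 9.71
  candidate Q: E = 192.0, α = 10.8, σ_y = 1730 → σ = 209 MPa, n = 8.26
Candidate C has the lowest safety factor, n = 3.44.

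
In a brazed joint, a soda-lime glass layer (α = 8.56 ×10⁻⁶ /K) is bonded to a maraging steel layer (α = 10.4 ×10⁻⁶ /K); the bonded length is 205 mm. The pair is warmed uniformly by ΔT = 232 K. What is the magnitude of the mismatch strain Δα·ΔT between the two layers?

4.27×10⁻⁴

Δα = |8.56 − 10.4|×10⁻⁶/K = 1.84×10⁻⁶/K.
Mismatch strain = Δα·ΔT = 1.84×10⁻⁶ × 232.0 = 4.27×10⁻⁴.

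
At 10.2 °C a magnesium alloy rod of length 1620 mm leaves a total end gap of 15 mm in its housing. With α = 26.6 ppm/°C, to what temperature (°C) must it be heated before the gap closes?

358 °C

α·L₀·ΔT = 15.0 mm ⇒ ΔT = 15.0 / (26.6×10⁻⁶ × 1620.0) = 348.1 K.
T = 10.2 + 348.1 = 358.3 °C.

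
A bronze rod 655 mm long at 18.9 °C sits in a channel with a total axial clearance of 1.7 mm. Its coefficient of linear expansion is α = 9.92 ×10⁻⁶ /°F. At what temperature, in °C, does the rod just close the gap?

α = 9.92×10⁻⁶/°F × 9/5 = 17.9×10⁻⁶/K.
α·L₀·ΔT = 1.7 mm ⇒ ΔT = 1.7 / (17.9×10⁻⁶ × 655.0) = 145.4 K.
T = 18.9 + 145.4 = 164.3 °C.

164 °C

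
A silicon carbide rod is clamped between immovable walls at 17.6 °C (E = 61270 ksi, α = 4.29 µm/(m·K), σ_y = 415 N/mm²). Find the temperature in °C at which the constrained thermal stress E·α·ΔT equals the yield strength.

247 °C

E = 61270 ksi = 422.4 GPa.
σ_y = 415 N/mm² = 415.0 MPa.
E·α·ΔT = 415.0 MPa ⇒ ΔT = 415.0 / (422.4×10³ × 4.29×10⁻⁶) = 229.0 K.
T = 17.6 + 229.0 = 246.6 °C.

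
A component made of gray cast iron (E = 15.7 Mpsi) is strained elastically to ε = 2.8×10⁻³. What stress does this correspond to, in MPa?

303 MPa

E = 15.7 Mpsi = 108.2 GPa.
σ = E·ε = 108200 MPa × 2.8×10⁻³ = 303 MPa.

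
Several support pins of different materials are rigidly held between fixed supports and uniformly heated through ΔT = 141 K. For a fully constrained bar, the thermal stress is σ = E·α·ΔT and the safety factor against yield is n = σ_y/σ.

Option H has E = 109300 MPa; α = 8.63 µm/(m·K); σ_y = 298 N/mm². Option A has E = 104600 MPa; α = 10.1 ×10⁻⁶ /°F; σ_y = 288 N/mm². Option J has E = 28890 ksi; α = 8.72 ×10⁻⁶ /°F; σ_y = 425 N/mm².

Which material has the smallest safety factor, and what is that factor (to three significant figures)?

In consistent units (E in GPa, α in ×10⁻⁶/K, σ_y in MPa):
  option H: E = 109.3, α = 8.63, σ_y = 298.0 → σ = 133 MPa, n = 2.24
  option A: E = 104.6, α = 18.2, σ_y = 288.0 → σ = 268 MPa, n = 1.07
  option J: E = 199.2, α = 15.7, σ_y = 425.0 → σ = 441 MPa, n = 0.964
Smallest n: option J with n = 0.964.

option J, n = 0.964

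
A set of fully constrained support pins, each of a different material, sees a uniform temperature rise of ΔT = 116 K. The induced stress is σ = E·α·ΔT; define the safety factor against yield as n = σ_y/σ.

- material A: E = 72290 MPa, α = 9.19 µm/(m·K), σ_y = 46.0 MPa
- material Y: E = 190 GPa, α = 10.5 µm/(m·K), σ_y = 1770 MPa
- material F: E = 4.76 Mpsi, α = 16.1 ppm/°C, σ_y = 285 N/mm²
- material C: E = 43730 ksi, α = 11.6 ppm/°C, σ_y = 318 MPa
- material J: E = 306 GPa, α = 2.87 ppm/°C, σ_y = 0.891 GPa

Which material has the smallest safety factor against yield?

material A

In consistent units (E in GPa, α in ×10⁻⁶/K, σ_y in MPa):
  material A: E = 72.29, α = 9.19, σ_y = 46.00 → σ = 77.1 MPa, n = 0.597
  material Y: E = 190.0, α = 10.5, σ_y = 1770 → σ = 231 MPa, n = 7.65
  material F: E = 32.82, α = 16.1, σ_y = 285.0 → σ = 61.3 MPa, n = 4.65
  material C: E = 301.5, α = 11.6, σ_y = 318.0 → σ = 406 MPa, n = 0.784
  material J: E = 306.0, α = 2.87, σ_y = 891.0 → σ = 102 MPa, n = 8.75
Material A has the lowest safety factor, n = 0.597.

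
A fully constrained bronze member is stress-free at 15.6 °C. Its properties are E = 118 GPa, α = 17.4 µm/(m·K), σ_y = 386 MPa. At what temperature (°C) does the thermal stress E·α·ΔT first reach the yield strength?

E·α·ΔT = 386.0 MPa ⇒ ΔT = 386.0 / (118.0×10³ × 17.4×10⁻⁶) = 188.0 K.
T = 15.6 + 188.0 = 203.6 °C.

204 °C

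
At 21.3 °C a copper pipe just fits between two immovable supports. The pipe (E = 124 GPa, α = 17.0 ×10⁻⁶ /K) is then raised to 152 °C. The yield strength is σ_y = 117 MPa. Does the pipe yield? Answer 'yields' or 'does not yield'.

ΔT = 130.7 K. Constrained thermal stress σ = E·α·ΔT = 124.0×10³ MPa × 17.0×10⁻⁶ × 130.7 = 276 MPa (compressive).
Compare to σ_y = 117 MPa: σ ≥ σ_y, so it yields.

yields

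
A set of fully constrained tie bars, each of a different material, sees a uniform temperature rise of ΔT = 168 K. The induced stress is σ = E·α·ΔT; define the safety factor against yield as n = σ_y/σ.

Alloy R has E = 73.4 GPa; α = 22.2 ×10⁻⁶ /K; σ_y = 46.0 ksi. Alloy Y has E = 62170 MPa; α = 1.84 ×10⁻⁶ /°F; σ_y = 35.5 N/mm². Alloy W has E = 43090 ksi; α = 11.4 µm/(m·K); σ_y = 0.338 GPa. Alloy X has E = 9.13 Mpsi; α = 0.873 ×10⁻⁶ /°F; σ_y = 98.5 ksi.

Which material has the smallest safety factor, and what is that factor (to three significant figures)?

alloy W, n = 0.594

With everything in SI (GPa, ×10⁻⁶/K, MPa):
  alloy R: E = 73.40, α = 22.2, σ_y = 317.2 → σ = 274 MPa, n = 1.16
  alloy Y: E = 62.17, α = 3.31, σ_y = 35.50 → σ = 34.6 MPa, n = 1.03
  alloy W: E = 297.1, α = 11.4, σ_y = 338.0 → σ = 569 MPa, n = 0.594
  alloy X: E = 62.95, α = 1.57, σ_y = 679.1 → σ = 16.6 MPa, n = 40.9
Alloy W has the lowest safety factor, n = 0.594.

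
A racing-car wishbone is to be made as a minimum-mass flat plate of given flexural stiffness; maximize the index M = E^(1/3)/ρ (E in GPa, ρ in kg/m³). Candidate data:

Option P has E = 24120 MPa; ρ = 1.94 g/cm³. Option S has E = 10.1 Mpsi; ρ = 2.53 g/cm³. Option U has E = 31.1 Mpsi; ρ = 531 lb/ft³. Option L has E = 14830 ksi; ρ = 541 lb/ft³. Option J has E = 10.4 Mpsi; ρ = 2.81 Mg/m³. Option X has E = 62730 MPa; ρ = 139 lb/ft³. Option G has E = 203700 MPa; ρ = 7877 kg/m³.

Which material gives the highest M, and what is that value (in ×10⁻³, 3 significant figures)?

After converting to SI:
  option P: E = 24.12 GPa, ρ = 1940 kg/m³
  option S: E = 69.64 GPa, ρ = 2530 kg/m³
  option U: E = 214.4 GPa, ρ = 8506 kg/m³
  option L: E = 102.2 GPa, ρ = 8666 kg/m³
  option J: E = 71.71 GPa, ρ = 2810 kg/m³
  option X: E = 62.73 GPa, ρ = 2227 kg/m³
  option G: E = 203.7 GPa, ρ = 7877 kg/m³
  option X: M = 1.78×10⁻³
  option S: M = 1.63×10⁻³
  option P: M = 1.49×10⁻³
  option J: M = 1.48×10⁻³
  option G: M = 0.747×10⁻³
  option U: M = 0.704×10⁻³
  option L: M = 0.540×10⁻³
Highest index: option X.

option X, M = 1.78×10⁻³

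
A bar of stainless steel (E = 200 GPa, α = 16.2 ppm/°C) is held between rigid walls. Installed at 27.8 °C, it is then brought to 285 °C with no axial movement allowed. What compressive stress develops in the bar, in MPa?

ΔT = 257.2 K. Constrained thermal stress σ = E·α·ΔT = 200.0×10³ MPa × 16.2×10⁻⁶ × 257.2 = 833 MPa (compressive).

833 MPa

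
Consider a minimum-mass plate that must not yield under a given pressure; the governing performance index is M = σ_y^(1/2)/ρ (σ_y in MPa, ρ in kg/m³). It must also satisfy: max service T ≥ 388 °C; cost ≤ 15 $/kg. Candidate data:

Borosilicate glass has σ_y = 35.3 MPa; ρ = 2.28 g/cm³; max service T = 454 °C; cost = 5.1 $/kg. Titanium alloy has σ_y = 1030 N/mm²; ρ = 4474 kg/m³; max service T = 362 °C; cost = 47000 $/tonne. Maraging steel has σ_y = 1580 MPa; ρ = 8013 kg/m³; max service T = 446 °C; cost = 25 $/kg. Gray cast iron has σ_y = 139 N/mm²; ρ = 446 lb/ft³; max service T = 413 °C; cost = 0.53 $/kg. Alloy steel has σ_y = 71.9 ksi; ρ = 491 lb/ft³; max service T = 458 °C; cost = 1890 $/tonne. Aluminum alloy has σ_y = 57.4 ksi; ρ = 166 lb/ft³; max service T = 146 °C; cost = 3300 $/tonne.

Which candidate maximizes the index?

alloy steel

Screen on constraints: max service T ≥ 388 °C; cost ≤ 15 $/kg. Survivors: borosilicate glass, gray cast iron, alloy steel.
In SI units:
  borosilicate glass: σ_y = 35.30 MPa, ρ = 2280 kg/m³
  gray cast iron: σ_y = 139.0 MPa, ρ = 7144 kg/m³
  alloy steel: σ_y = 495.7 MPa, ρ = 7865 kg/m³
  alloy steel: M = 2.83×10⁻³
  borosilicate glass: M = 2.61×10⁻³
  gray cast iron: M = 1.65×10⁻³
Alloy steel has the largest M.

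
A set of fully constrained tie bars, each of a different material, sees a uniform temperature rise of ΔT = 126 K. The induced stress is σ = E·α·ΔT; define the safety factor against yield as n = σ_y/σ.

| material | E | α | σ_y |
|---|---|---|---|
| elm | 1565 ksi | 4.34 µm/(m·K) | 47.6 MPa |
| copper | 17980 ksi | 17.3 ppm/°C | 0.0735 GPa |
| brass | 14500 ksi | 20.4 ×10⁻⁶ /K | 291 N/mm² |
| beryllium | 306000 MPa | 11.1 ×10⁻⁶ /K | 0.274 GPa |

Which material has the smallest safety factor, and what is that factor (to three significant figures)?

Converting E to GPa, α to ×10⁻⁶/K, σ_y to MPa, then σ and n for each:
  elm: E = 10.79, α = 4.34, σ_y = 47.60 → σ = 5.90 MPa, n = 8.07
  copper: E = 124.0, α = 17.3, σ_y = 73.50 → σ = 270 MPa, n = 0.272
  brass: E = 99.97, α = 20.4, σ_y = 291.0 → σ = 257 MPa, n = 1.13
  beryllium: E = 306.0, α = 11.1, σ_y = 274.0 → σ = 428 MPa, n = 0.640
Copper has the lowest safety factor, n = 0.272.

copper, n = 0.272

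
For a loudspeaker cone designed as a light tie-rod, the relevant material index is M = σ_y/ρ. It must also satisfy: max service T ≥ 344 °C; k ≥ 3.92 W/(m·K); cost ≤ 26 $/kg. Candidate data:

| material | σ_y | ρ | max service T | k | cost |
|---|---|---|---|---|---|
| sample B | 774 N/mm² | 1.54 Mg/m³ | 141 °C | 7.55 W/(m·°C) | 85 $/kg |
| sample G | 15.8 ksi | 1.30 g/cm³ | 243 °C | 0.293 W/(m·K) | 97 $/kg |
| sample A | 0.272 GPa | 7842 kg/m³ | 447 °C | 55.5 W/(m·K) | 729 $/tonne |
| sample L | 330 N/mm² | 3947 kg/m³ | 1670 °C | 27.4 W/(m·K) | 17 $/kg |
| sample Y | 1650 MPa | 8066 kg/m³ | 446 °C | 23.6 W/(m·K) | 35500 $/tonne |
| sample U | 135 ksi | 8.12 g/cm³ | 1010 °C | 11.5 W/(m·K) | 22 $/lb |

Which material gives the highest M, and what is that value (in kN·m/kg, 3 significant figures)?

sample L, M = 83.6 kN·m/kg

Screen on constraints: max service T ≥ 344 °C; k ≥ 3.92 W/(m·K); cost ≤ 26 $/kg. Survivors: sample A, sample L.
In SI units:
  sample A: σ_y = 272.0 MPa, ρ = 7842 kg/m³
  sample L: σ_y = 330.0 MPa, ρ = 3947 kg/m³
  sample L: M = 83.6 kN·m/kg
  sample A: M = 34.7 kN·m/kg
The maximum is for sample L.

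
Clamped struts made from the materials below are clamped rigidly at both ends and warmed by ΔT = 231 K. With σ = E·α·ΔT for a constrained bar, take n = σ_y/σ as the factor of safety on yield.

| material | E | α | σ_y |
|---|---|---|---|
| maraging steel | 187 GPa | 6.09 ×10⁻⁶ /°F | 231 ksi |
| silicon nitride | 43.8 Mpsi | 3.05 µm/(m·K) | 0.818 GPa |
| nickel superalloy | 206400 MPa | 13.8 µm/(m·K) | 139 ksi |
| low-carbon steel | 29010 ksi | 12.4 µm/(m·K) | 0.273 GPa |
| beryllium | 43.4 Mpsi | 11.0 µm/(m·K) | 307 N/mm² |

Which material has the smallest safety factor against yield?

beryllium

With everything in SI (GPa, ×10⁻⁶/K, MPa):
  maraging steel: E = 187.0, α = 11.0, σ_y = 1593 → σ = 474 MPa, n = 3.36
  silicon nitride: E = 302.0, α = 3.05, σ_y = 818.0 → σ = 213 MPa, n = 3.84
  nickel superalloy: E = 206.4, α = 13.8, σ_y = 958.4 → σ = 658 MPa, n = 1.46
  low-carbon steel: E = 200.0, α = 12.4, σ_y = 273.0 → σ = 573 MPa, n = 0.476
  beryllium: E = 299.2, α = 11.0, σ_y = 307.0 → σ = 760 MPa, n = 0.404
Smallest n: beryllium with n = 0.404.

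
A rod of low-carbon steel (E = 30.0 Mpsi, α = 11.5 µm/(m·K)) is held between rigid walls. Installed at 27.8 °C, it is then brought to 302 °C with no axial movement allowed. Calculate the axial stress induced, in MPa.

652 MPa

E = 30.0 Mpsi = 206.8 GPa.
ΔT = 274.2 K. Constrained thermal stress σ = E·α·ΔT = 206.8×10³ MPa × 11.5×10⁻⁶ × 274.2 = 652 MPa (compressive).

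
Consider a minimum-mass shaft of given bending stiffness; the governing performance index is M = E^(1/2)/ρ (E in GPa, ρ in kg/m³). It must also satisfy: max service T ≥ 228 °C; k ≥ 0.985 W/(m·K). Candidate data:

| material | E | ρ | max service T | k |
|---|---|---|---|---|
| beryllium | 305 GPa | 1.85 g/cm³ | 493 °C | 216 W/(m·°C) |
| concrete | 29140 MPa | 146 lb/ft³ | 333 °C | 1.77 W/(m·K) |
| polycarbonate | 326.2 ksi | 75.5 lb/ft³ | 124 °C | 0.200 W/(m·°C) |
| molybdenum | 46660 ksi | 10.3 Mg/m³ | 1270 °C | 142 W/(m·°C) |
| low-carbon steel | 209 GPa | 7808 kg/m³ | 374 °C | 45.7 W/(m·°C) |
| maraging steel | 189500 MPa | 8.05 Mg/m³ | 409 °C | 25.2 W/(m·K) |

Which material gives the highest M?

Screen on constraints: max service T ≥ 228 °C; k ≥ 0.985 W/(m·K). Survivors: beryllium, concrete, molybdenum, low-carbon steel, maraging steel.
Convert each candidate to consistent units, then evaluate M:
  beryllium: E = 305.0 GPa, ρ = 1850 kg/m³
  concrete: E = 29.14 GPa, ρ = 2339 kg/m³
  molybdenum: E = 321.7 GPa, ρ = 10300 kg/m³
  low-carbon steel: E = 209.0 GPa, ρ = 7808 kg/m³
  maraging steel: E = 189.5 GPa, ρ = 8050 kg/m³
  beryllium: M = 9.44×10⁻³
  concrete: M = 2.31×10⁻³
  low-carbon steel: M = 1.85×10⁻³
  molybdenum: M = 1.74×10⁻³
  maraging steel: M = 1.71×10⁻³
Beryllium ranks first.

beryllium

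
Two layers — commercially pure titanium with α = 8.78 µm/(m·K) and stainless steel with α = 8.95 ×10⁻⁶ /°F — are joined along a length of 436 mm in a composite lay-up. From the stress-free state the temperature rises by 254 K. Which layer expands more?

stainless steel

stainless steel: α = 8.95×10⁻⁶/°F × 9/5 = 16.1×10⁻⁶/K.
α(commercially pure titanium) = 8.78×10⁻⁶/K vs α(stainless steel) = 16.1×10⁻⁶/K.
Higher α expands more for the same ΔT: stainless steel.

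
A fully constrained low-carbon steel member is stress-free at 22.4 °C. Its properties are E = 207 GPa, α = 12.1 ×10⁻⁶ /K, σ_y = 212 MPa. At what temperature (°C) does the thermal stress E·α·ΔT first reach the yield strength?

107 °C

E·α·ΔT = 212.0 MPa ⇒ ΔT = 212.0 / (207.0×10³ × 12.1×10⁻⁶) = 84.64 K.
T = 22.4 + 84.64 = 107.0 °C.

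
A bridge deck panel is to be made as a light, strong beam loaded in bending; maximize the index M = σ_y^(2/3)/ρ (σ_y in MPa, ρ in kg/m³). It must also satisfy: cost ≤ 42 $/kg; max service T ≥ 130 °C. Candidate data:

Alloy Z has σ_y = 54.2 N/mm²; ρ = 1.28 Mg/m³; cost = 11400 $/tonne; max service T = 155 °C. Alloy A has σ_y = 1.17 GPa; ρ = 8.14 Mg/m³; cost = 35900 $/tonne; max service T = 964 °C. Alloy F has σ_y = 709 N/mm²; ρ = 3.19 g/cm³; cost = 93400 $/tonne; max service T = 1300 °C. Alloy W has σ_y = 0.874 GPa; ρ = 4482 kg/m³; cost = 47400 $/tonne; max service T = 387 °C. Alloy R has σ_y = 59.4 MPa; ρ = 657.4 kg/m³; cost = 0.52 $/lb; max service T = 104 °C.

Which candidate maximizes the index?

alloy A

Screen on constraints: cost ≤ 42 $/kg; max service T ≥ 130 °C. Survivors: alloy Z, alloy A.
Normalizing units and computing the index:
  alloy Z: σ_y = 54.20 MPa, ρ = 1280 kg/m³
  alloy A: σ_y = 1170 MPa, ρ = 8140 kg/m³
  alloy A: M = 13.6×10⁻³
  alloy Z: M = 11.2×10⁻³
Highest index: alloy A.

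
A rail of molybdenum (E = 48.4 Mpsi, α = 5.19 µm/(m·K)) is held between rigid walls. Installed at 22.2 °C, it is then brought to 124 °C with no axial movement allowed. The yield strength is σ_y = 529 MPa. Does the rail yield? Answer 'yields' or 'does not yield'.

E = 48.4 Mpsi = 333.7 GPa.
ΔT = 101.8 K. Constrained thermal stress σ = E·α·ΔT = 333.7×10³ MPa × 5.19×10⁻⁶ × 101.8 = 176 MPa (compressive).
Compare to σ_y = 529 MPa: σ < σ_y, so it does not yield.

does not yield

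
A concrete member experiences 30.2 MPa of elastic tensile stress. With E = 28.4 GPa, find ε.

1.06×10⁻³

ε = σ/E = 30.2 / 28400 = 1.06×10⁻³.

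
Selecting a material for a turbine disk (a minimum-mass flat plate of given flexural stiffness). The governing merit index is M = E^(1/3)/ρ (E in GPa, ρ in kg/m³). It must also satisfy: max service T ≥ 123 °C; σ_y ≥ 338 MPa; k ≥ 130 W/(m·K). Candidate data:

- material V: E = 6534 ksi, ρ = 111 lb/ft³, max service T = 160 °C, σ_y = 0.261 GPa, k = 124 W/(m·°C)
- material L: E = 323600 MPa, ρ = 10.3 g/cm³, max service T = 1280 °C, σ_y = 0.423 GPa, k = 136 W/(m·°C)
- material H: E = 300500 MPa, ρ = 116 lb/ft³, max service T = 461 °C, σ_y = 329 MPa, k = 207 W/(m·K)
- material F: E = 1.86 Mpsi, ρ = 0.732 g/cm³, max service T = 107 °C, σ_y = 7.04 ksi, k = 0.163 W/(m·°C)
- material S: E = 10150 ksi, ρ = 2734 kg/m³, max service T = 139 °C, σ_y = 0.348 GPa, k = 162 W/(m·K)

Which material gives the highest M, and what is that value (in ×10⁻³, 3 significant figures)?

material S, M = 1.51×10⁻³

Screen on constraints: max service T ≥ 123 °C; σ_y ≥ 338 MPa; k ≥ 130 W/(m·K). Survivors: material L, material S.
In SI units:
  material L: E = 323.6 GPa, ρ = 10300 kg/m³
  material S: E = 69.98 GPa, ρ = 2734 kg/m³
  material S: M = 1.51×10⁻³
  material L: M = 0.667×10⁻³
Highest index: material S.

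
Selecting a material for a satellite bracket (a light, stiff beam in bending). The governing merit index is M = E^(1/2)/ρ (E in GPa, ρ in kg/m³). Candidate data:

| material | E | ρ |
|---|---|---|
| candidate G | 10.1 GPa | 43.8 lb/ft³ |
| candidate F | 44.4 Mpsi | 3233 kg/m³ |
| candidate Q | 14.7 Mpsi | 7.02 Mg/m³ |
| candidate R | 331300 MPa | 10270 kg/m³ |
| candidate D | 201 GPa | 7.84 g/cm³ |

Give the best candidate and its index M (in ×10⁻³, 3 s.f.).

In SI units:
  candidate G: E = 10.10 GPa, ρ = 701.6 kg/m³
  candidate F: E = 306.1 GPa, ρ = 3233 kg/m³
  candidate Q: E = 101.4 GPa, ρ = 7020 kg/m³
  candidate R: E = 331.3 GPa, ρ = 10270 kg/m³
  candidate D: E = 201.0 GPa, ρ = 7840 kg/m³
  candidate F: M = 5.41×10⁻³
  candidate G: M = 4.53×10⁻³
  candidate D: M = 1.81×10⁻³
  candidate R: M = 1.77×10⁻³
  candidate Q: M = 1.43×10⁻³
The maximum is for candidate F.

candidate F, M = 5.41×10⁻³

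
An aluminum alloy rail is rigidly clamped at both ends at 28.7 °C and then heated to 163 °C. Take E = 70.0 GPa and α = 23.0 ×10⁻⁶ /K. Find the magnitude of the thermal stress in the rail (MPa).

216 MPa

ΔT = 134.3 K. Constrained thermal stress σ = E·α·ΔT = 70.00×10³ MPa × 23.0×10⁻⁶ × 134.3 = 216 MPa (compressive).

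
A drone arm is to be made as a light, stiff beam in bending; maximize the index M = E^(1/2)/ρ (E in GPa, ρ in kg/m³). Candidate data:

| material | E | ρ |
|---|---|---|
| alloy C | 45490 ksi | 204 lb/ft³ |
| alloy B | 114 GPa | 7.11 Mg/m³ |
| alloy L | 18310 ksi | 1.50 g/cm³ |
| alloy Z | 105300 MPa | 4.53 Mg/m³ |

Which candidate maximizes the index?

Normalizing units and computing the index:
  alloy C: E = 313.6 GPa, ρ = 3268 kg/m³
  alloy B: E = 114.0 GPa, ρ = 7110 kg/m³
  alloy L: E = 126.2 GPa, ρ = 1500 kg/m³
  alloy Z: E = 105.3 GPa, ρ = 4530 kg/m³
  alloy L: M = 7.49×10⁻³
  alloy C: M = 5.42×10⁻³
  alloy Z: M = 2.27×10⁻³
  alloy B: M = 1.50×10⁻³
Highest index: alloy L.

alloy L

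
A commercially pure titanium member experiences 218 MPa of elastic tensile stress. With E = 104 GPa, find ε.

2.10×10⁻³

ε = σ/E = 218 / 104000 = 2.10×10⁻³.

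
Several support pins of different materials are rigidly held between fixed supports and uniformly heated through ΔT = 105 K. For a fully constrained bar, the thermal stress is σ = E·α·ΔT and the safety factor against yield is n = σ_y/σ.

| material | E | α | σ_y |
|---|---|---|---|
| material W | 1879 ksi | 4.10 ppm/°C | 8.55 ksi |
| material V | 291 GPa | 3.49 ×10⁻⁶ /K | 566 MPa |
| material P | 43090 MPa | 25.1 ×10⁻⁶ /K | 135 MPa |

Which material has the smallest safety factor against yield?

material P

With everything in SI (GPa, ×10⁻⁶/K, MPa):
  material W: E = 12.96, α = 4.10, σ_y = 58.95 → σ = 5.58 MPa, n = 10.6
  material V: E = 291.0, α = 3.49, σ_y = 566.0 → σ = 107 MPa, n = 5.31
  material P: E = 43.09, α = 25.1, σ_y = 135.0 → σ = 114 MPa, n = 1.19
The minimum is material P at n = 1.19.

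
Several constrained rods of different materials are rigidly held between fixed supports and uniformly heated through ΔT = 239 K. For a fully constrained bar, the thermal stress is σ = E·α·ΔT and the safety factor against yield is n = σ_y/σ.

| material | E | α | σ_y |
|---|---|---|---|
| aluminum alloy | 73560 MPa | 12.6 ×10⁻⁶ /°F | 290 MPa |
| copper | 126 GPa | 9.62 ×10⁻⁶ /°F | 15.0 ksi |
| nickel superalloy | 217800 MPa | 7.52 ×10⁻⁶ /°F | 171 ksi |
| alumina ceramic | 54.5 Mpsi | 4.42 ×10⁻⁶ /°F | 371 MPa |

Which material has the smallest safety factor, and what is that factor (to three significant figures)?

copper, n = 0.198

In consistent units (E in GPa, α in ×10⁻⁶/K, σ_y in MPa):
  aluminum alloy: E = 73.56, α = 22.7, σ_y = 290.0 → σ = 399 MPa, n = 0.727
  copper: E = 126.0, α = 17.3, σ_y = 103.4 → σ = 521 MPa, n = 0.198
  nickel superalloy: E = 217.8, α = 13.5, σ_y = 1179 → σ = 705 MPa, n = 1.67
  alumina ceramic: E = 375.8, α = 7.96, σ_y = 371.0 → σ = 715 MPa, n = 0.519
Smallest n: copper with n = 0.198.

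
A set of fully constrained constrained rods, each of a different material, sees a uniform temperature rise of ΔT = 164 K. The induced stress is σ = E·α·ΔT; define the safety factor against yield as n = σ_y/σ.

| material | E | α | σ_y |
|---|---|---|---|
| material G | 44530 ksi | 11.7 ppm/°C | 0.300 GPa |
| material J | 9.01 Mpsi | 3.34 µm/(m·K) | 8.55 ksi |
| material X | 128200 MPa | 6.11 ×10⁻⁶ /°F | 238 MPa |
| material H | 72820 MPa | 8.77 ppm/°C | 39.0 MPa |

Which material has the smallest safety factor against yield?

material H

In consistent units (E in GPa, α in ×10⁻⁶/K, σ_y in MPa):
  material G: E = 307.0, α = 11.7, σ_y = 300.0 → σ = 589 MPa, n = 0.509
  material J: E = 62.12, α = 3.34, σ_y = 58.95 → σ = 34.0 MPa, n = 1.73
  material X: E = 128.2, α = 11.0, σ_y = 238.0 → σ = 231 MPa, n = 1.03
  material H: E = 72.82, α = 8.77, σ_y = 39.00 → σ = 105 MPa, n = 0.372
The minimum is material H at n = 0.372.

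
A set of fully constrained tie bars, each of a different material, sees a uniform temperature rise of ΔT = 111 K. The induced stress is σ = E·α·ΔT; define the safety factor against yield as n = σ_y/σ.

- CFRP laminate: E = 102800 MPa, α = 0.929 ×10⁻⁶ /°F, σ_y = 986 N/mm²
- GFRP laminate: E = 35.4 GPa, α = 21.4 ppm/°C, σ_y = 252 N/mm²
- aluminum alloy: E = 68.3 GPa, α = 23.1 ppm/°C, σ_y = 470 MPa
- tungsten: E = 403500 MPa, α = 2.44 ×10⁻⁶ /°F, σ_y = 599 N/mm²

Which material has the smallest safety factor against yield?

Per material, after unit conversion:
  CFRP laminate: E = 102.8, α = 1.67, σ_y = 986.0 → σ = 19.1 MPa, n = 51.7
  GFRP laminate: E = 35.40, α = 21.4, σ_y = 252.0 → σ = 84.1 MPa, n = 3.00
  aluminum alloy: E = 68.30, α = 23.1, σ_y = 470.0 → σ = 175 MPa, n = 2.68
  tungsten: E = 403.5, α = 4.39, σ_y = 599.0 → σ = 197 MPa, n = 3.05
Aluminum alloy has the lowest safety factor, n = 2.68.

aluminum alloy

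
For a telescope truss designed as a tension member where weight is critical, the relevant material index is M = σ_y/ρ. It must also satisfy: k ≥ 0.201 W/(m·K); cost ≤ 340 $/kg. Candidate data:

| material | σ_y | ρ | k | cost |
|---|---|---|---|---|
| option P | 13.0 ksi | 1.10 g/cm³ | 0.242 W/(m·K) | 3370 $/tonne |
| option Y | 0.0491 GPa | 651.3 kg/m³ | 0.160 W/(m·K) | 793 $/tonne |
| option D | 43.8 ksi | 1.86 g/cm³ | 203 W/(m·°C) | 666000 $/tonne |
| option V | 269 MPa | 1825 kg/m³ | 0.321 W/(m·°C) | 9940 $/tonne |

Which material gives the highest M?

option V

Screen on constraints: k ≥ 0.201 W/(m·K); cost ≤ 340 $/kg. Survivors: option P, option V.
Putting every candidate on a common basis:
  option P: σ_y = 89.63 MPa, ρ = 1100 kg/m³
  option V: σ_y = 269.0 MPa, ρ = 1825 kg/m³
  option V: M = 147 kN·m/kg
  option P: M = 81.5 kN·m/kg
Highest index: option V.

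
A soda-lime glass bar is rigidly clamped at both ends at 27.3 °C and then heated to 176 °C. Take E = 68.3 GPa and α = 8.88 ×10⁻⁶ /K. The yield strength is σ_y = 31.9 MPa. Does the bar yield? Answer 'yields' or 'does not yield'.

yields

ΔT = 148.7 K. Constrained thermal stress σ = E·α·ΔT = 68.30×10³ MPa × 8.88×10⁻⁶ × 148.7 = 90.2 MPa (compressive).
Compare to σ_y = 31.9 MPa: σ ≥ σ_y, so it yields.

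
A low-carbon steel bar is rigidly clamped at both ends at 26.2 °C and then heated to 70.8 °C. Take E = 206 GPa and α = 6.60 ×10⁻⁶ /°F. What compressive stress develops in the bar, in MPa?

α = 6.60×10⁻⁶/°F × 9/5 = 11.9×10⁻⁶/K.
ΔT = 44.60 K. Constrained thermal stress σ = E·α·ΔT = 206.0×10³ MPa × 11.9×10⁻⁶ × 44.60 = 109 MPa (compressive).

109 MPa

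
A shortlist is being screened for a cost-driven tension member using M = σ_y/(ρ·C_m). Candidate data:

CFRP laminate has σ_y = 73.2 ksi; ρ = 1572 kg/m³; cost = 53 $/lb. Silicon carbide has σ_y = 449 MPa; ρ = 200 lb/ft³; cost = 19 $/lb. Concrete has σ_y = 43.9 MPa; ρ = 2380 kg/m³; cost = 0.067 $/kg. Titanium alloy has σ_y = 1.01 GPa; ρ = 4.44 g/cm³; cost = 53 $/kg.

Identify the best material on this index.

In SI units:
  CFRP laminate: σ_y = 504.7 MPa, ρ = 1572 kg/m³, cost = 116.8 $/kg
  silicon carbide: σ_y = 449.0 MPa, ρ = 3204 kg/m³, cost = 41.89 $/kg
  concrete: σ_y = 43.90 MPa, ρ = 2380 kg/m³, cost = 0.06700 $/kg
  titanium alloy: σ_y = 1010 MPa, ρ = 4440 kg/m³, cost = 53.00 $/kg
  concrete: M = 275 kN·m per $
  titanium alloy: M = 4.29 kN·m per $
  silicon carbide: M = 3.35 kN·m per $
  CFRP laminate: M = 2.75 kN·m per $
Concrete ranks first.

concrete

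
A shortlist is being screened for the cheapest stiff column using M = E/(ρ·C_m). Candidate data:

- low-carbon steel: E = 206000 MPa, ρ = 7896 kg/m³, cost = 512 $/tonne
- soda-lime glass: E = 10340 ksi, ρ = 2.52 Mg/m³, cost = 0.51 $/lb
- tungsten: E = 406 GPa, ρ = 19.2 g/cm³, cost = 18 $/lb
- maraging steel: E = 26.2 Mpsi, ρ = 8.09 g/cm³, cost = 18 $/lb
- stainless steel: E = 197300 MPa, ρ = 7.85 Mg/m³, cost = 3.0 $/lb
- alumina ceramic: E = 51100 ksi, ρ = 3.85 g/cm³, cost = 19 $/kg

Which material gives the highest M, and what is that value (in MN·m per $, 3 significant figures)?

Putting every candidate on a common basis:
  low-carbon steel: E = 206.0 GPa, ρ = 7896 kg/m³, cost = 0.5120 $/kg
  soda-lime glass: E = 71.29 GPa, ρ = 2520 kg/m³, cost = 1.124 $/kg
  tungsten: E = 406.0 GPa, ρ = 19200 kg/m³, cost = 39.68 $/kg
  maraging steel: E = 180.6 GPa, ρ = 8090 kg/m³, cost = 39.68 $/kg
  stainless steel: E = 197.3 GPa, ρ = 7850 kg/m³, cost = 6.614 $/kg
  alumina ceramic: E = 352.3 GPa, ρ = 3850 kg/m³, cost = 19.00 $/kg
  low-carbon steel: M = 51.0 MN·m per $
  soda-lime glass: M = 25.2 MN·m per $
  alumina ceramic: M = 4.82 MN·m per $
  stainless steel: M = 3.80 MN·m per $
  maraging steel: M = 0.563 MN·m per $
  tungsten: M = 0.533 MN·m per $
The maximum is for low-carbon steel.

low-carbon steel, M = 51.0 MN·m per $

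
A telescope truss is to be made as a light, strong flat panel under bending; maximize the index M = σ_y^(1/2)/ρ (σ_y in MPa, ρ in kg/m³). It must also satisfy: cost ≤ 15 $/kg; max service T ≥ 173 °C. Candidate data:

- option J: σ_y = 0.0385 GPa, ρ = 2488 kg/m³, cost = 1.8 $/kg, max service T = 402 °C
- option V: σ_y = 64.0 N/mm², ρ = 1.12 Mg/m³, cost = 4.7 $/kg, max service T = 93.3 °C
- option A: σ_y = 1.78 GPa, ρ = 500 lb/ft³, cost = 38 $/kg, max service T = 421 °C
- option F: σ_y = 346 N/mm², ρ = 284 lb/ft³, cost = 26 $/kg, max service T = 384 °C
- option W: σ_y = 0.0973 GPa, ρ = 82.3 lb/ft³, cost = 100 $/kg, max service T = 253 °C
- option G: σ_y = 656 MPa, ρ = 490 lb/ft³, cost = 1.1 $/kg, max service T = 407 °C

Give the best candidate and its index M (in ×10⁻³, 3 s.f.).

Screen on constraints: cost ≤ 15 $/kg; max service T ≥ 173 °C. Survivors: option J, option G.
Putting every candidate on a common basis:
  option J: σ_y = 38.50 MPa, ρ = 2488 kg/m³
  option G: σ_y = 656.0 MPa, ρ = 7849 kg/m³
  option G: M = 3.26×10⁻³
  option J: M = 2.49×10⁻³
Option G has the largest M.

option G, M = 3.26×10⁻³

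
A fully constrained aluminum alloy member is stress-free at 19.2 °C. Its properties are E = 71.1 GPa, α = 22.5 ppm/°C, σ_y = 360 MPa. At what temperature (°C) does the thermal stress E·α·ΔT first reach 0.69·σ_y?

E·α·ΔT = 248.4 MPa ⇒ ΔT = 248.4 / (71.10×10³ × 22.5×10⁻⁶) = 155.3 K.
T = 19.2 + 155.3 = 174.5 °C.

174 °C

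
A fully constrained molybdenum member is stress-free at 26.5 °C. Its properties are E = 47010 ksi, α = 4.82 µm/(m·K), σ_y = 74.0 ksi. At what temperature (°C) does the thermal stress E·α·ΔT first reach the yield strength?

353 °C

E = 47010 ksi = 324.1 GPa.
σ_y = 74.0 ksi = 510.2 MPa.
E·α·ΔT = 510.2 MPa ⇒ ΔT = 510.2 / (324.1×10³ × 4.82×10⁻⁶) = 326.6 K.
T = 26.5 + 326.6 = 353.1 °C.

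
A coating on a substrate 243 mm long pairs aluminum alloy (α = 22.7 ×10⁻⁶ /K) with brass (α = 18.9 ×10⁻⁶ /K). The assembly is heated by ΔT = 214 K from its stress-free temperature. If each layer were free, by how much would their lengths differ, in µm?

Δα = |22.7 − 18.9|×10⁻⁶/K = 3.80×10⁻⁶/K.
ΔL_mismatch = Δα·L·ΔT = 3.80×10⁻⁶ × 243.0 mm × 214.0 K = 198 µm.

198 µm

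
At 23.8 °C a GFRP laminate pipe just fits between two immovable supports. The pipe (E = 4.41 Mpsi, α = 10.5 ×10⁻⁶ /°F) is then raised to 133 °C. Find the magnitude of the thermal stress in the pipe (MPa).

62.8 MPa

E = 4.41 Mpsi = 30.41 GPa.
α = 10.5×10⁻⁶/°F × 9/5 = 18.9×10⁻⁶/K.
ΔT = 109.2 K. Constrained thermal stress σ = E·α·ΔT = 30.41×10³ MPa × 18.9×10⁻⁶ × 109.2 = 62.8 MPa (compressive).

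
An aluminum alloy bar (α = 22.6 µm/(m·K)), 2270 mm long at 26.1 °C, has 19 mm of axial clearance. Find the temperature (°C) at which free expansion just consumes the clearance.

396 °C

α·L₀·ΔT = 19.0 mm ⇒ ΔT = 19.0 / (22.6×10⁻⁶ × 2270.0) = 370.4 K.
T = 26.1 + 370.4 = 396.5 °C.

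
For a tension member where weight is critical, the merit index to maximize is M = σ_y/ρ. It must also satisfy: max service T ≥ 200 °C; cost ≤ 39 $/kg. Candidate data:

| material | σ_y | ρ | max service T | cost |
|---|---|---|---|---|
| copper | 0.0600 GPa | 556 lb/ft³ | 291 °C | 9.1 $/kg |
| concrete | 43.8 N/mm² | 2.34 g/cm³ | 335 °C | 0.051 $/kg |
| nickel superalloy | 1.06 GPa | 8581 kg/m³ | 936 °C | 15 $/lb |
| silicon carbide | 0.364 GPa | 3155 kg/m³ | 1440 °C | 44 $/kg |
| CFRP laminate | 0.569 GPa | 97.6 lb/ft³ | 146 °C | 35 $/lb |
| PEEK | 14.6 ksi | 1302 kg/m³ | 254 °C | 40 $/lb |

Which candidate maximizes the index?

Screen on constraints: max service T ≥ 200 °C; cost ≤ 39 $/kg. Survivors: copper, concrete, nickel superalloy.
Putting every candidate on a common basis:
  copper: σ_y = 60.00 MPa, ρ = 8906 kg/m³
  concrete: σ_y = 43.80 MPa, ρ = 2340 kg/m³
  nickel superalloy: σ_y = 1060 MPa, ρ = 8581 kg/m³
  nickel superalloy: M = 124 kN·m/kg
  concrete: M = 18.7 kN·m/kg
  copper: M = 6.74 kN·m/kg
Nickel superalloy has the largest M.

nickel superalloy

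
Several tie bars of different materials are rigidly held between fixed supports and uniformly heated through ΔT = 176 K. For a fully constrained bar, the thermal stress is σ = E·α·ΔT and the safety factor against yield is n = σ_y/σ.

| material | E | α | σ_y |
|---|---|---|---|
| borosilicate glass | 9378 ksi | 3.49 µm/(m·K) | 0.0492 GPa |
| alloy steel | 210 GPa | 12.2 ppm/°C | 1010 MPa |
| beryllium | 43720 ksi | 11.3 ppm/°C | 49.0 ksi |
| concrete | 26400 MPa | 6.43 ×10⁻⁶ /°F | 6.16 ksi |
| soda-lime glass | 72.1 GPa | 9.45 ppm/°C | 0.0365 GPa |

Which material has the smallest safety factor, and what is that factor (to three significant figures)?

In consistent units (E in GPa, α in ×10⁻⁶/K, σ_y in MPa):
  borosilicate glass: E = 64.66, α = 3.49, σ_y = 49.20 → σ = 39.7 MPa, n = 1.24
  alloy steel: E = 210.0, α = 12.2, σ_y = 1010 → σ = 451 MPa, n = 2.24
  beryllium: E = 301.4, α = 11.3, σ_y = 337.8 → σ = 600 MPa, n = 0.564
  concrete: E = 26.40, α = 11.6, σ_y = 42.47 → σ = 53.8 MPa, n = 0.790
  soda-lime glass: E = 72.10, α = 9.45, σ_y = 36.50 → σ = 120 MPa, n = 0.304
Soda-lime glass has the lowest safety factor, n = 0.304.

soda-lime glass, n = 0.304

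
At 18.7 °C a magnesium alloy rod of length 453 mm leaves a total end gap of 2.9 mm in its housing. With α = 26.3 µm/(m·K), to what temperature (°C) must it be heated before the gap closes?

α·L₀·ΔT = 2.9 mm ⇒ ΔT = 2.9 / (26.3×10⁻⁶ × 453.0) = 243.4 K.
T = 18.7 + 243.4 = 262.1 °C.

262 °C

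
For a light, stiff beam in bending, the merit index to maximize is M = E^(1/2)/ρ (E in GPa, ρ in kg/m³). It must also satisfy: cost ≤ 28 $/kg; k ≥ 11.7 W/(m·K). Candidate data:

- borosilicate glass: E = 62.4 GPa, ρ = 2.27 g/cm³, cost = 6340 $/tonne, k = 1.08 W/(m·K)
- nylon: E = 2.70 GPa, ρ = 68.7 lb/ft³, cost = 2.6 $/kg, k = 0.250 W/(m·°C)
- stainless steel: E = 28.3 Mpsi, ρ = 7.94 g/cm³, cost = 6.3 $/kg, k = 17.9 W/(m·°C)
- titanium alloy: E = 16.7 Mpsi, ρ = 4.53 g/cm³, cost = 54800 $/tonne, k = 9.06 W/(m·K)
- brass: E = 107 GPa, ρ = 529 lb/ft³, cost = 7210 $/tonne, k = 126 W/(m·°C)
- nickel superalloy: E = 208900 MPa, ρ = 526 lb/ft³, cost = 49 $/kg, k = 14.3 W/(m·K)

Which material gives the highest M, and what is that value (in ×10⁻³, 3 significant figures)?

stainless steel, M = 1.76×10⁻³

Screen on constraints: cost ≤ 28 $/kg; k ≥ 11.7 W/(m·K). Survivors: stainless steel, brass.
Normalizing units and computing the index:
  stainless steel: E = 195.1 GPa, ρ = 7940 kg/m³
  brass: E = 107.0 GPa, ρ = 8474 kg/m³
  stainless steel: M = 1.76×10⁻³
  brass: M = 1.22×10⁻³
The maximum is for stainless steel.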